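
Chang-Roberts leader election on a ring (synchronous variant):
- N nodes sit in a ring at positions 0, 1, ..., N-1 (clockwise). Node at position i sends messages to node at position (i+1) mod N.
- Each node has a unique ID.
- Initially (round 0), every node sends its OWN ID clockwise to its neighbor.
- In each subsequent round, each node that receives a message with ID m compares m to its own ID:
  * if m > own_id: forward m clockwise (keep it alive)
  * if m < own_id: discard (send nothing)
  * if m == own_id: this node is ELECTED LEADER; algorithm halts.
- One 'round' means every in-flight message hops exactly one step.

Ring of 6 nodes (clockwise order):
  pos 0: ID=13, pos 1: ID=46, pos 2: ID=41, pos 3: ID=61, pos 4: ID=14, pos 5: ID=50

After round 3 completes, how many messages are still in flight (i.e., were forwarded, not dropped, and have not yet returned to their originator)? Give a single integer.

Round 1: pos1(id46) recv 13: drop; pos2(id41) recv 46: fwd; pos3(id61) recv 41: drop; pos4(id14) recv 61: fwd; pos5(id50) recv 14: drop; pos0(id13) recv 50: fwd
Round 2: pos3(id61) recv 46: drop; pos5(id50) recv 61: fwd; pos1(id46) recv 50: fwd
Round 3: pos0(id13) recv 61: fwd; pos2(id41) recv 50: fwd
After round 3: 2 messages still in flight

Answer: 2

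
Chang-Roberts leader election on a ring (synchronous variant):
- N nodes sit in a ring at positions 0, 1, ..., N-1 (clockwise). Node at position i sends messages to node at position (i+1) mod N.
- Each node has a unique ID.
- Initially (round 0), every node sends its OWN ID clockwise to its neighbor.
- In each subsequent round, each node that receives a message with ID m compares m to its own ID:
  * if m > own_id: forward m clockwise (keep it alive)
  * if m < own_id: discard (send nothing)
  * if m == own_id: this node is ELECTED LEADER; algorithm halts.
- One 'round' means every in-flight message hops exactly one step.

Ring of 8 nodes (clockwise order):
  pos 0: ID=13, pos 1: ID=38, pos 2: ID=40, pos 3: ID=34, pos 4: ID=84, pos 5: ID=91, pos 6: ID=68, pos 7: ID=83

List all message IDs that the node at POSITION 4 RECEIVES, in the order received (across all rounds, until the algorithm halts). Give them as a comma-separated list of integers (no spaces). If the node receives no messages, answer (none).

Round 1: pos1(id38) recv 13: drop; pos2(id40) recv 38: drop; pos3(id34) recv 40: fwd; pos4(id84) recv 34: drop; pos5(id91) recv 84: drop; pos6(id68) recv 91: fwd; pos7(id83) recv 68: drop; pos0(id13) recv 83: fwd
Round 2: pos4(id84) recv 40: drop; pos7(id83) recv 91: fwd; pos1(id38) recv 83: fwd
Round 3: pos0(id13) recv 91: fwd; pos2(id40) recv 83: fwd
Round 4: pos1(id38) recv 91: fwd; pos3(id34) recv 83: fwd
Round 5: pos2(id40) recv 91: fwd; pos4(id84) recv 83: drop
Round 6: pos3(id34) recv 91: fwd
Round 7: pos4(id84) recv 91: fwd
Round 8: pos5(id91) recv 91: ELECTED

Answer: 34,40,83,91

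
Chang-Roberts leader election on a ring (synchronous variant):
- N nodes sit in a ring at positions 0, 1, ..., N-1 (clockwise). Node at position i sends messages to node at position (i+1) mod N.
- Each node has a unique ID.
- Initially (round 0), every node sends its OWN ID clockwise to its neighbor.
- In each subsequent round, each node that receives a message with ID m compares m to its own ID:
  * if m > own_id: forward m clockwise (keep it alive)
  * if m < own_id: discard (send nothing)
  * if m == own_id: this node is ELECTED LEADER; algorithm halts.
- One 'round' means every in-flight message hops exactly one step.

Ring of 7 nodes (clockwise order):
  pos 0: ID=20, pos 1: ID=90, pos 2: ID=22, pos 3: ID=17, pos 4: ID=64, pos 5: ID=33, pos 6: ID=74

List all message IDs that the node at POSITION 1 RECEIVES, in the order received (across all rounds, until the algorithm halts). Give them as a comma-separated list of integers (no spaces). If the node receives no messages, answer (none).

Answer: 20,74,90

Derivation:
Round 1: pos1(id90) recv 20: drop; pos2(id22) recv 90: fwd; pos3(id17) recv 22: fwd; pos4(id64) recv 17: drop; pos5(id33) recv 64: fwd; pos6(id74) recv 33: drop; pos0(id20) recv 74: fwd
Round 2: pos3(id17) recv 90: fwd; pos4(id64) recv 22: drop; pos6(id74) recv 64: drop; pos1(id90) recv 74: drop
Round 3: pos4(id64) recv 90: fwd
Round 4: pos5(id33) recv 90: fwd
Round 5: pos6(id74) recv 90: fwd
Round 6: pos0(id20) recv 90: fwd
Round 7: pos1(id90) recv 90: ELECTED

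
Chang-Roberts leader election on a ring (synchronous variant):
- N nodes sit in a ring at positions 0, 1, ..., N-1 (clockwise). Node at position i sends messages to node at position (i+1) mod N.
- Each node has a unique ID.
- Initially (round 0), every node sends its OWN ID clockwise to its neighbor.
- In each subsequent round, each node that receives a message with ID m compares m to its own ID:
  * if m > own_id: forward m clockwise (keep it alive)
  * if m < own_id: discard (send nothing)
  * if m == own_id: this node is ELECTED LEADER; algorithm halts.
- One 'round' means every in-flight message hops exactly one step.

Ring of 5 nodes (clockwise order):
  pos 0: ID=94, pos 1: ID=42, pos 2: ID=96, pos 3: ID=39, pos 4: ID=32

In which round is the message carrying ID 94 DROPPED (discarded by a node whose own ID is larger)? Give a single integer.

Answer: 2

Derivation:
Round 1: pos1(id42) recv 94: fwd; pos2(id96) recv 42: drop; pos3(id39) recv 96: fwd; pos4(id32) recv 39: fwd; pos0(id94) recv 32: drop
Round 2: pos2(id96) recv 94: drop; pos4(id32) recv 96: fwd; pos0(id94) recv 39: drop
Round 3: pos0(id94) recv 96: fwd
Round 4: pos1(id42) recv 96: fwd
Round 5: pos2(id96) recv 96: ELECTED
Message ID 94 originates at pos 0; dropped at pos 2 in round 2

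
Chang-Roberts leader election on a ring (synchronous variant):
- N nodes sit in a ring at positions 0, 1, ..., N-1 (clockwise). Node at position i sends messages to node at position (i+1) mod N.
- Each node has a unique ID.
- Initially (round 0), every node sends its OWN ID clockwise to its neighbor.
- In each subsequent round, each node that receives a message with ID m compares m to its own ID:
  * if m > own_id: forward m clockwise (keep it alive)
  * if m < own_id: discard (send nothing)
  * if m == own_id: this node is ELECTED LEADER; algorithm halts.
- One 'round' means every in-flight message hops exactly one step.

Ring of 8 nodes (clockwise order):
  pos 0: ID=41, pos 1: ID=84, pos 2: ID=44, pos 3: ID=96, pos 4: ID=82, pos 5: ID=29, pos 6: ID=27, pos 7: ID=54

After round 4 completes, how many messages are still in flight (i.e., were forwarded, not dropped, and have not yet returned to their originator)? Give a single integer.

Answer: 2

Derivation:
Round 1: pos1(id84) recv 41: drop; pos2(id44) recv 84: fwd; pos3(id96) recv 44: drop; pos4(id82) recv 96: fwd; pos5(id29) recv 82: fwd; pos6(id27) recv 29: fwd; pos7(id54) recv 27: drop; pos0(id41) recv 54: fwd
Round 2: pos3(id96) recv 84: drop; pos5(id29) recv 96: fwd; pos6(id27) recv 82: fwd; pos7(id54) recv 29: drop; pos1(id84) recv 54: drop
Round 3: pos6(id27) recv 96: fwd; pos7(id54) recv 82: fwd
Round 4: pos7(id54) recv 96: fwd; pos0(id41) recv 82: fwd
After round 4: 2 messages still in flight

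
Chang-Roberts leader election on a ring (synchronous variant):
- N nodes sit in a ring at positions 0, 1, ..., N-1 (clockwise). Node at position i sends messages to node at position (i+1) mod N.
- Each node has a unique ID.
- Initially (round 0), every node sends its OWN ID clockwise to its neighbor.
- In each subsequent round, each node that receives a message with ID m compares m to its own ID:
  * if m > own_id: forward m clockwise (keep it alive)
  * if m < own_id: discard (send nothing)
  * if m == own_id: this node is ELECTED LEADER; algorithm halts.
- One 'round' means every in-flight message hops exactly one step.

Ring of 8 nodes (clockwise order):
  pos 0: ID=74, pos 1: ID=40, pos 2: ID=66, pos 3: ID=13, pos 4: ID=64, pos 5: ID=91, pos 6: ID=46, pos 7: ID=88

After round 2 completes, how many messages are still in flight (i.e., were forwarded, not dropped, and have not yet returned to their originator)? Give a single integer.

Round 1: pos1(id40) recv 74: fwd; pos2(id66) recv 40: drop; pos3(id13) recv 66: fwd; pos4(id64) recv 13: drop; pos5(id91) recv 64: drop; pos6(id46) recv 91: fwd; pos7(id88) recv 46: drop; pos0(id74) recv 88: fwd
Round 2: pos2(id66) recv 74: fwd; pos4(id64) recv 66: fwd; pos7(id88) recv 91: fwd; pos1(id40) recv 88: fwd
After round 2: 4 messages still in flight

Answer: 4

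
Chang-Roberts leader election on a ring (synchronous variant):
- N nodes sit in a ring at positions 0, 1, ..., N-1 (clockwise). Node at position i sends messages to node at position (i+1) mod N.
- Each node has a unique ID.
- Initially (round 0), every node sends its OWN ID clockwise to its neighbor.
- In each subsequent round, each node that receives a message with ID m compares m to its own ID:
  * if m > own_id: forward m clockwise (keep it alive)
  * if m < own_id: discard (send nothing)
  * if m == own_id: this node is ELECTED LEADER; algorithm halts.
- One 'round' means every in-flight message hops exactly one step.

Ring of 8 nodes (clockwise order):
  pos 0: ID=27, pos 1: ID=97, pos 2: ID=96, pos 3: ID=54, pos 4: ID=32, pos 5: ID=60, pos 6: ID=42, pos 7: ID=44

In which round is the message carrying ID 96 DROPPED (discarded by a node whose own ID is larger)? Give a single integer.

Answer: 7

Derivation:
Round 1: pos1(id97) recv 27: drop; pos2(id96) recv 97: fwd; pos3(id54) recv 96: fwd; pos4(id32) recv 54: fwd; pos5(id60) recv 32: drop; pos6(id42) recv 60: fwd; pos7(id44) recv 42: drop; pos0(id27) recv 44: fwd
Round 2: pos3(id54) recv 97: fwd; pos4(id32) recv 96: fwd; pos5(id60) recv 54: drop; pos7(id44) recv 60: fwd; pos1(id97) recv 44: drop
Round 3: pos4(id32) recv 97: fwd; pos5(id60) recv 96: fwd; pos0(id27) recv 60: fwd
Round 4: pos5(id60) recv 97: fwd; pos6(id42) recv 96: fwd; pos1(id97) recv 60: drop
Round 5: pos6(id42) recv 97: fwd; pos7(id44) recv 96: fwd
Round 6: pos7(id44) recv 97: fwd; pos0(id27) recv 96: fwd
Round 7: pos0(id27) recv 97: fwd; pos1(id97) recv 96: drop
Round 8: pos1(id97) recv 97: ELECTED
Message ID 96 originates at pos 2; dropped at pos 1 in round 7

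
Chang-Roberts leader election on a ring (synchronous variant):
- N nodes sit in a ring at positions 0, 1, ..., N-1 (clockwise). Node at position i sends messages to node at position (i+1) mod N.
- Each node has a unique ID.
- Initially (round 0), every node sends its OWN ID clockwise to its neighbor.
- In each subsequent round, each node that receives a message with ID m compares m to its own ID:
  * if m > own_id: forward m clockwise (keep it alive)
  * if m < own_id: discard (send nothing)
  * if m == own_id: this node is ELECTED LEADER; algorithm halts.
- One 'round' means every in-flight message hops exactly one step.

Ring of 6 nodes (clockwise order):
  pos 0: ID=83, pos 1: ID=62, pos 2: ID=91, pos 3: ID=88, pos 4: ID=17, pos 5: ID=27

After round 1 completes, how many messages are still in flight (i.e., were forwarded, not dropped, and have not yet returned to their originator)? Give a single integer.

Answer: 3

Derivation:
Round 1: pos1(id62) recv 83: fwd; pos2(id91) recv 62: drop; pos3(id88) recv 91: fwd; pos4(id17) recv 88: fwd; pos5(id27) recv 17: drop; pos0(id83) recv 27: drop
After round 1: 3 messages still in flight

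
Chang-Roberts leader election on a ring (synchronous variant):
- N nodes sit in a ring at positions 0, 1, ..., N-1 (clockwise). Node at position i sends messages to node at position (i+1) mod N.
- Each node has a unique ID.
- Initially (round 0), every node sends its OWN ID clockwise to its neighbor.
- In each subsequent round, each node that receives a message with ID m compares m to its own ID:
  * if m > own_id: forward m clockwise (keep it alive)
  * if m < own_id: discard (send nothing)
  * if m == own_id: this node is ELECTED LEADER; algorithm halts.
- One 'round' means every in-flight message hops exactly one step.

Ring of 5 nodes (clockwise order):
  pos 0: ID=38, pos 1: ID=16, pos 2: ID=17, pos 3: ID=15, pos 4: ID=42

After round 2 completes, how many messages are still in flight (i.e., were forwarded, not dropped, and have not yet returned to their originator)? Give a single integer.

Answer: 2

Derivation:
Round 1: pos1(id16) recv 38: fwd; pos2(id17) recv 16: drop; pos3(id15) recv 17: fwd; pos4(id42) recv 15: drop; pos0(id38) recv 42: fwd
Round 2: pos2(id17) recv 38: fwd; pos4(id42) recv 17: drop; pos1(id16) recv 42: fwd
After round 2: 2 messages still in flight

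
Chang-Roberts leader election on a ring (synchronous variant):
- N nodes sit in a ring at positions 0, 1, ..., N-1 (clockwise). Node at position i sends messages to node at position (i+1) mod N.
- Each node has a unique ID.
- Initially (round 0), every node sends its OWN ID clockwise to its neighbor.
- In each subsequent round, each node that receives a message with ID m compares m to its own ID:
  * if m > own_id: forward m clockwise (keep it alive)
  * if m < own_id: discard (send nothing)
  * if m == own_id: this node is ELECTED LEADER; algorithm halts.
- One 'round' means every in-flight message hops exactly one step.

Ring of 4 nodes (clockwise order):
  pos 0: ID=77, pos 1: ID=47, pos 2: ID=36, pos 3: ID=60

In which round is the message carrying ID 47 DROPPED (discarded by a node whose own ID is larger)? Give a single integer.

Answer: 2

Derivation:
Round 1: pos1(id47) recv 77: fwd; pos2(id36) recv 47: fwd; pos3(id60) recv 36: drop; pos0(id77) recv 60: drop
Round 2: pos2(id36) recv 77: fwd; pos3(id60) recv 47: drop
Round 3: pos3(id60) recv 77: fwd
Round 4: pos0(id77) recv 77: ELECTED
Message ID 47 originates at pos 1; dropped at pos 3 in round 2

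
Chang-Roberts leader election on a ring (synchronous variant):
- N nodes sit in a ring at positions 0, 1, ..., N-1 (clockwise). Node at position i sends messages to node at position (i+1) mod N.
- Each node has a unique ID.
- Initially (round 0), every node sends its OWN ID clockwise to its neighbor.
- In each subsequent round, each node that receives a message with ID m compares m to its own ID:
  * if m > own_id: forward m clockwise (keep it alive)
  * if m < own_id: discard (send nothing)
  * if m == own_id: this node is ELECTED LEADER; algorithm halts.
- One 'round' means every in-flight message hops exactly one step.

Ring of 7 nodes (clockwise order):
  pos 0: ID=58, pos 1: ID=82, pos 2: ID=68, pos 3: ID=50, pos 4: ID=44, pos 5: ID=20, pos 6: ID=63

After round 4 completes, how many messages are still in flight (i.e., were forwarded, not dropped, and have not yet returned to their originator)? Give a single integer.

Answer: 2

Derivation:
Round 1: pos1(id82) recv 58: drop; pos2(id68) recv 82: fwd; pos3(id50) recv 68: fwd; pos4(id44) recv 50: fwd; pos5(id20) recv 44: fwd; pos6(id63) recv 20: drop; pos0(id58) recv 63: fwd
Round 2: pos3(id50) recv 82: fwd; pos4(id44) recv 68: fwd; pos5(id20) recv 50: fwd; pos6(id63) recv 44: drop; pos1(id82) recv 63: drop
Round 3: pos4(id44) recv 82: fwd; pos5(id20) recv 68: fwd; pos6(id63) recv 50: drop
Round 4: pos5(id20) recv 82: fwd; pos6(id63) recv 68: fwd
After round 4: 2 messages still in flight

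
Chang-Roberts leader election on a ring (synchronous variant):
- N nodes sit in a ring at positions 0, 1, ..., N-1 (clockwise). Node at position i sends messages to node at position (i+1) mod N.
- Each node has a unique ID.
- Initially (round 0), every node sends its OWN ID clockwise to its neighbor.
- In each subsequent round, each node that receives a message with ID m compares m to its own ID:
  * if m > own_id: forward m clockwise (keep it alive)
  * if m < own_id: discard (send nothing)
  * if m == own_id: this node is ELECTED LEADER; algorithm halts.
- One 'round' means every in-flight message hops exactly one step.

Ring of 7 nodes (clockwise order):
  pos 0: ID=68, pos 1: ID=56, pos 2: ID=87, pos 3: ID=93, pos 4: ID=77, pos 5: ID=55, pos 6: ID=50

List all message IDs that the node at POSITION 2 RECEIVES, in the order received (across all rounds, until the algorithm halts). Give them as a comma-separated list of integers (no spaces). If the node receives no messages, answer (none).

Answer: 56,68,77,93

Derivation:
Round 1: pos1(id56) recv 68: fwd; pos2(id87) recv 56: drop; pos3(id93) recv 87: drop; pos4(id77) recv 93: fwd; pos5(id55) recv 77: fwd; pos6(id50) recv 55: fwd; pos0(id68) recv 50: drop
Round 2: pos2(id87) recv 68: drop; pos5(id55) recv 93: fwd; pos6(id50) recv 77: fwd; pos0(id68) recv 55: drop
Round 3: pos6(id50) recv 93: fwd; pos0(id68) recv 77: fwd
Round 4: pos0(id68) recv 93: fwd; pos1(id56) recv 77: fwd
Round 5: pos1(id56) recv 93: fwd; pos2(id87) recv 77: drop
Round 6: pos2(id87) recv 93: fwd
Round 7: pos3(id93) recv 93: ELECTED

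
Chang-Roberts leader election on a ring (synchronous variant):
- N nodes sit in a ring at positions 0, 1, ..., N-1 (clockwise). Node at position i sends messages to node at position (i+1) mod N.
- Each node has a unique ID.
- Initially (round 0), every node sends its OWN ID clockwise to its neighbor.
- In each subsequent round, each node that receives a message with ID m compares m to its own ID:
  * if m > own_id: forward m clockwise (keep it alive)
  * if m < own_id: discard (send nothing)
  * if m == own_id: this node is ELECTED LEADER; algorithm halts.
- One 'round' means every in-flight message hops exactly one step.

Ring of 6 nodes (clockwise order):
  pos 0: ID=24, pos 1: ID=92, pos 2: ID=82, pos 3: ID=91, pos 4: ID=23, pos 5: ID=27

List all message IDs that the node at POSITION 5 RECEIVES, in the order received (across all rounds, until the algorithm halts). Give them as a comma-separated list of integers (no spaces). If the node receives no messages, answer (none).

Answer: 23,91,92

Derivation:
Round 1: pos1(id92) recv 24: drop; pos2(id82) recv 92: fwd; pos3(id91) recv 82: drop; pos4(id23) recv 91: fwd; pos5(id27) recv 23: drop; pos0(id24) recv 27: fwd
Round 2: pos3(id91) recv 92: fwd; pos5(id27) recv 91: fwd; pos1(id92) recv 27: drop
Round 3: pos4(id23) recv 92: fwd; pos0(id24) recv 91: fwd
Round 4: pos5(id27) recv 92: fwd; pos1(id92) recv 91: drop
Round 5: pos0(id24) recv 92: fwd
Round 6: pos1(id92) recv 92: ELECTED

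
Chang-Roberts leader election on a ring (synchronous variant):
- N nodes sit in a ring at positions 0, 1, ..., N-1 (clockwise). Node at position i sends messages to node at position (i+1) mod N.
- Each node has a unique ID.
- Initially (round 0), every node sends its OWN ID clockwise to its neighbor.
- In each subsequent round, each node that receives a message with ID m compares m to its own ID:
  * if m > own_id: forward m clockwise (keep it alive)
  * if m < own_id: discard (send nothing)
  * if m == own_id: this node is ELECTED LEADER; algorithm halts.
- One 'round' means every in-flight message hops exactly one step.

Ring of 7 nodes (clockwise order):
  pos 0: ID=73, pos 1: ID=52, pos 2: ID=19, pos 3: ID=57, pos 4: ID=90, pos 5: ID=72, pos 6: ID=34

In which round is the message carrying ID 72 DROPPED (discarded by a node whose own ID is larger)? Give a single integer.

Answer: 2

Derivation:
Round 1: pos1(id52) recv 73: fwd; pos2(id19) recv 52: fwd; pos3(id57) recv 19: drop; pos4(id90) recv 57: drop; pos5(id72) recv 90: fwd; pos6(id34) recv 72: fwd; pos0(id73) recv 34: drop
Round 2: pos2(id19) recv 73: fwd; pos3(id57) recv 52: drop; pos6(id34) recv 90: fwd; pos0(id73) recv 72: drop
Round 3: pos3(id57) recv 73: fwd; pos0(id73) recv 90: fwd
Round 4: pos4(id90) recv 73: drop; pos1(id52) recv 90: fwd
Round 5: pos2(id19) recv 90: fwd
Round 6: pos3(id57) recv 90: fwd
Round 7: pos4(id90) recv 90: ELECTED
Message ID 72 originates at pos 5; dropped at pos 0 in round 2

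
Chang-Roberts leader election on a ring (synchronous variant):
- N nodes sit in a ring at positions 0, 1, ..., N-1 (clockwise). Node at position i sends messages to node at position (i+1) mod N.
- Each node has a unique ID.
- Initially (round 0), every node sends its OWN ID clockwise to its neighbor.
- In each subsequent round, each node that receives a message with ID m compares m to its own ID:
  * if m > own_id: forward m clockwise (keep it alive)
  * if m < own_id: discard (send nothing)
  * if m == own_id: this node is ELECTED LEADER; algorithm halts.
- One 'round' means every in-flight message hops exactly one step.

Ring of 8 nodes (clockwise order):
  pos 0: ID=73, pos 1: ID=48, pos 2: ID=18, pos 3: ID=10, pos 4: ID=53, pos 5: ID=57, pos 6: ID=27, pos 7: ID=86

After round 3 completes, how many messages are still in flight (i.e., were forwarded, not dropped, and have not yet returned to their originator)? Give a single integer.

Answer: 2

Derivation:
Round 1: pos1(id48) recv 73: fwd; pos2(id18) recv 48: fwd; pos3(id10) recv 18: fwd; pos4(id53) recv 10: drop; pos5(id57) recv 53: drop; pos6(id27) recv 57: fwd; pos7(id86) recv 27: drop; pos0(id73) recv 86: fwd
Round 2: pos2(id18) recv 73: fwd; pos3(id10) recv 48: fwd; pos4(id53) recv 18: drop; pos7(id86) recv 57: drop; pos1(id48) recv 86: fwd
Round 3: pos3(id10) recv 73: fwd; pos4(id53) recv 48: drop; pos2(id18) recv 86: fwd
After round 3: 2 messages still in flight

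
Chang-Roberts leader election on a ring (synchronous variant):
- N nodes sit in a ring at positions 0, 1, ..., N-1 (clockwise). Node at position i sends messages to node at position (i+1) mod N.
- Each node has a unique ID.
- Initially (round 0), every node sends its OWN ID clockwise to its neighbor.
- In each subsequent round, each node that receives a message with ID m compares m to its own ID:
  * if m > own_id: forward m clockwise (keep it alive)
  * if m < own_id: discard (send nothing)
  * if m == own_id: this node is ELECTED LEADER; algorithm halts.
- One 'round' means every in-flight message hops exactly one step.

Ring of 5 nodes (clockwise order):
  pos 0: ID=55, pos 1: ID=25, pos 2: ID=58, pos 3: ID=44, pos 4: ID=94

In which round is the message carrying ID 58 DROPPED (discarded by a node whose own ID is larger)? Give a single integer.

Answer: 2

Derivation:
Round 1: pos1(id25) recv 55: fwd; pos2(id58) recv 25: drop; pos3(id44) recv 58: fwd; pos4(id94) recv 44: drop; pos0(id55) recv 94: fwd
Round 2: pos2(id58) recv 55: drop; pos4(id94) recv 58: drop; pos1(id25) recv 94: fwd
Round 3: pos2(id58) recv 94: fwd
Round 4: pos3(id44) recv 94: fwd
Round 5: pos4(id94) recv 94: ELECTED
Message ID 58 originates at pos 2; dropped at pos 4 in round 2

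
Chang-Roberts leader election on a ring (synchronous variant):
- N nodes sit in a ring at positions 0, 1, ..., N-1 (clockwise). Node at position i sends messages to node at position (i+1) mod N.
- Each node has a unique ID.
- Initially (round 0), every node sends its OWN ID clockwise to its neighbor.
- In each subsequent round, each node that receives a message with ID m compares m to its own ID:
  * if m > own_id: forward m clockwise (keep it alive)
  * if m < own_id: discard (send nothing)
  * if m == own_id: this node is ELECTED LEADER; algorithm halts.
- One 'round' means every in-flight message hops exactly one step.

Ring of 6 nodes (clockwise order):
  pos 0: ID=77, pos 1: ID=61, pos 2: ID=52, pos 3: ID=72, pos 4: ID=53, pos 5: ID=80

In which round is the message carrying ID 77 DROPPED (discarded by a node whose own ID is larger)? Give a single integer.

Round 1: pos1(id61) recv 77: fwd; pos2(id52) recv 61: fwd; pos3(id72) recv 52: drop; pos4(id53) recv 72: fwd; pos5(id80) recv 53: drop; pos0(id77) recv 80: fwd
Round 2: pos2(id52) recv 77: fwd; pos3(id72) recv 61: drop; pos5(id80) recv 72: drop; pos1(id61) recv 80: fwd
Round 3: pos3(id72) recv 77: fwd; pos2(id52) recv 80: fwd
Round 4: pos4(id53) recv 77: fwd; pos3(id72) recv 80: fwd
Round 5: pos5(id80) recv 77: drop; pos4(id53) recv 80: fwd
Round 6: pos5(id80) recv 80: ELECTED
Message ID 77 originates at pos 0; dropped at pos 5 in round 5

Answer: 5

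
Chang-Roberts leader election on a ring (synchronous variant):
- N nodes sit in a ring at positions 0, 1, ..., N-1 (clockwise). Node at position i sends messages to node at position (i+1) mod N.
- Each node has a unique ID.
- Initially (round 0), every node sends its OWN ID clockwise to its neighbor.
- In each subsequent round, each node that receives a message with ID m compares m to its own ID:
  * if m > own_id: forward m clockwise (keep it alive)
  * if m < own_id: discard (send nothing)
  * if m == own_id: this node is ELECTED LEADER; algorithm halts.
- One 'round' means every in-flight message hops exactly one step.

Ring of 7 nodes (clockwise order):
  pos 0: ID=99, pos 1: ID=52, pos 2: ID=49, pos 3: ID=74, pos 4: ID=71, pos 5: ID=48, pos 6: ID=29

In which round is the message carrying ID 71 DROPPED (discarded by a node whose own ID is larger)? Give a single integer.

Answer: 3

Derivation:
Round 1: pos1(id52) recv 99: fwd; pos2(id49) recv 52: fwd; pos3(id74) recv 49: drop; pos4(id71) recv 74: fwd; pos5(id48) recv 71: fwd; pos6(id29) recv 48: fwd; pos0(id99) recv 29: drop
Round 2: pos2(id49) recv 99: fwd; pos3(id74) recv 52: drop; pos5(id48) recv 74: fwd; pos6(id29) recv 71: fwd; pos0(id99) recv 48: drop
Round 3: pos3(id74) recv 99: fwd; pos6(id29) recv 74: fwd; pos0(id99) recv 71: drop
Round 4: pos4(id71) recv 99: fwd; pos0(id99) recv 74: drop
Round 5: pos5(id48) recv 99: fwd
Round 6: pos6(id29) recv 99: fwd
Round 7: pos0(id99) recv 99: ELECTED
Message ID 71 originates at pos 4; dropped at pos 0 in round 3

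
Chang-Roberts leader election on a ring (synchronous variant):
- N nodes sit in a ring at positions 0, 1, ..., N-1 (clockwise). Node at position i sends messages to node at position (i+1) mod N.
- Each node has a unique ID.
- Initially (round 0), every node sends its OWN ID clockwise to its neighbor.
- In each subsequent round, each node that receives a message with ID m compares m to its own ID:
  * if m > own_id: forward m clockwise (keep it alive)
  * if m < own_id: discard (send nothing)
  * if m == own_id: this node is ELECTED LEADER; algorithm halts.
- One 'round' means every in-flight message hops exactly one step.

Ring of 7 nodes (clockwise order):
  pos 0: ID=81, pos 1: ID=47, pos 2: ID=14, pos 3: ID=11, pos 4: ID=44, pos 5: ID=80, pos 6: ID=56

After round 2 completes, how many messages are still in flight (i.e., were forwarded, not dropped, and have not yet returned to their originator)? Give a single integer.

Round 1: pos1(id47) recv 81: fwd; pos2(id14) recv 47: fwd; pos3(id11) recv 14: fwd; pos4(id44) recv 11: drop; pos5(id80) recv 44: drop; pos6(id56) recv 80: fwd; pos0(id81) recv 56: drop
Round 2: pos2(id14) recv 81: fwd; pos3(id11) recv 47: fwd; pos4(id44) recv 14: drop; pos0(id81) recv 80: drop
After round 2: 2 messages still in flight

Answer: 2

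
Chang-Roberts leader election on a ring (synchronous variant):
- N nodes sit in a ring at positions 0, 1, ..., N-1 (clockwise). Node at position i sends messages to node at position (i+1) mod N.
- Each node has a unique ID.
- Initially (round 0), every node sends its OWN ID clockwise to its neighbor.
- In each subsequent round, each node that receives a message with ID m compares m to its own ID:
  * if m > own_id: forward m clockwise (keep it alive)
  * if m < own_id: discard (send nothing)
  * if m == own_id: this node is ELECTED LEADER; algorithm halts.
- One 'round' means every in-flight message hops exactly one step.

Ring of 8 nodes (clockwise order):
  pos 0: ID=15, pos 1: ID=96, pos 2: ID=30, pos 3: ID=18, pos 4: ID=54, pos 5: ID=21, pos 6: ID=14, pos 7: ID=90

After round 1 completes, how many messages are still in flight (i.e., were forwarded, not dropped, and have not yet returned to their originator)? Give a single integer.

Answer: 5

Derivation:
Round 1: pos1(id96) recv 15: drop; pos2(id30) recv 96: fwd; pos3(id18) recv 30: fwd; pos4(id54) recv 18: drop; pos5(id21) recv 54: fwd; pos6(id14) recv 21: fwd; pos7(id90) recv 14: drop; pos0(id15) recv 90: fwd
After round 1: 5 messages still in flight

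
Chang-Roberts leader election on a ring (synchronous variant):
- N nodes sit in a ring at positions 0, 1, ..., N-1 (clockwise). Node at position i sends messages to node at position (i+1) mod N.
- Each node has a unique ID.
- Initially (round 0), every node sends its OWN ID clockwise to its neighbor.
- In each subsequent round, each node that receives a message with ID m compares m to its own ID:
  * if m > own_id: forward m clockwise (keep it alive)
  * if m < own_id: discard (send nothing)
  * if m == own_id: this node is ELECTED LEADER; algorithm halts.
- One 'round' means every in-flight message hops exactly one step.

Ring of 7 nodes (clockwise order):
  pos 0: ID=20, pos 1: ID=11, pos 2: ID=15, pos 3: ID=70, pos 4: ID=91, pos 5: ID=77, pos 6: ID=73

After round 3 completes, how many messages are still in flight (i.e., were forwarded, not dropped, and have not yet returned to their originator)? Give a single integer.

Round 1: pos1(id11) recv 20: fwd; pos2(id15) recv 11: drop; pos3(id70) recv 15: drop; pos4(id91) recv 70: drop; pos5(id77) recv 91: fwd; pos6(id73) recv 77: fwd; pos0(id20) recv 73: fwd
Round 2: pos2(id15) recv 20: fwd; pos6(id73) recv 91: fwd; pos0(id20) recv 77: fwd; pos1(id11) recv 73: fwd
Round 3: pos3(id70) recv 20: drop; pos0(id20) recv 91: fwd; pos1(id11) recv 77: fwd; pos2(id15) recv 73: fwd
After round 3: 3 messages still in flight

Answer: 3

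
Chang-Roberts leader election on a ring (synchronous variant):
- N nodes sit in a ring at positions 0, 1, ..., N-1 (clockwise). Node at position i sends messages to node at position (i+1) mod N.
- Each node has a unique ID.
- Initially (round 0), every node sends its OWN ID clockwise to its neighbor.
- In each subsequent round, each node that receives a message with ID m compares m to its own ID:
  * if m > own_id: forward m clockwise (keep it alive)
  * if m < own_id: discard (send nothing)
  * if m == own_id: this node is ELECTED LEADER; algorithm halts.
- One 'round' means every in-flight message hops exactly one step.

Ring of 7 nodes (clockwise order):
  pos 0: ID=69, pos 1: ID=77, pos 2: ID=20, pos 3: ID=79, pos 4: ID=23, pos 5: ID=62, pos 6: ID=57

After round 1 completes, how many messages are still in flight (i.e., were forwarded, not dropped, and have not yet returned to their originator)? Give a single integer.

Answer: 3

Derivation:
Round 1: pos1(id77) recv 69: drop; pos2(id20) recv 77: fwd; pos3(id79) recv 20: drop; pos4(id23) recv 79: fwd; pos5(id62) recv 23: drop; pos6(id57) recv 62: fwd; pos0(id69) recv 57: drop
After round 1: 3 messages still in flight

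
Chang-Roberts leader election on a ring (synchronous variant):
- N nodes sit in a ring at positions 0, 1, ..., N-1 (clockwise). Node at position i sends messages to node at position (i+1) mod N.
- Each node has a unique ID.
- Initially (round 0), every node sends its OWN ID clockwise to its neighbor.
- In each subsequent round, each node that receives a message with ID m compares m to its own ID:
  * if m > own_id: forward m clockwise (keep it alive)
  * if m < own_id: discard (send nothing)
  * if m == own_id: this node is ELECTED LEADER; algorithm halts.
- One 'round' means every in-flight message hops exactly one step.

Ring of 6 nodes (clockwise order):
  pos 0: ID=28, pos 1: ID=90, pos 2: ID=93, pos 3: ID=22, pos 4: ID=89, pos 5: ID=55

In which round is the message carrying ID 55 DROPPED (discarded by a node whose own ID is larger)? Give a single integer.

Answer: 2

Derivation:
Round 1: pos1(id90) recv 28: drop; pos2(id93) recv 90: drop; pos3(id22) recv 93: fwd; pos4(id89) recv 22: drop; pos5(id55) recv 89: fwd; pos0(id28) recv 55: fwd
Round 2: pos4(id89) recv 93: fwd; pos0(id28) recv 89: fwd; pos1(id90) recv 55: drop
Round 3: pos5(id55) recv 93: fwd; pos1(id90) recv 89: drop
Round 4: pos0(id28) recv 93: fwd
Round 5: pos1(id90) recv 93: fwd
Round 6: pos2(id93) recv 93: ELECTED
Message ID 55 originates at pos 5; dropped at pos 1 in round 2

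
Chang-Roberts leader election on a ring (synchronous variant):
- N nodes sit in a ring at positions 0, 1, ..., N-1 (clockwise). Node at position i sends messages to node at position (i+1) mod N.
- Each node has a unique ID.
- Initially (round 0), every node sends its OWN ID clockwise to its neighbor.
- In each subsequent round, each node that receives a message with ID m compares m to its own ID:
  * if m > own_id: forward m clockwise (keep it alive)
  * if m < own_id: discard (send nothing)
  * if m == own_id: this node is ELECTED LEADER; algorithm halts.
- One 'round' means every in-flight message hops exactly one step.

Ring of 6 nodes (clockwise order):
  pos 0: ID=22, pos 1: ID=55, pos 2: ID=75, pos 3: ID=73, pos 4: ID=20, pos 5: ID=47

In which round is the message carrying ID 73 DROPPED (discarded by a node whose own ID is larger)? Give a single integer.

Answer: 5

Derivation:
Round 1: pos1(id55) recv 22: drop; pos2(id75) recv 55: drop; pos3(id73) recv 75: fwd; pos4(id20) recv 73: fwd; pos5(id47) recv 20: drop; pos0(id22) recv 47: fwd
Round 2: pos4(id20) recv 75: fwd; pos5(id47) recv 73: fwd; pos1(id55) recv 47: drop
Round 3: pos5(id47) recv 75: fwd; pos0(id22) recv 73: fwd
Round 4: pos0(id22) recv 75: fwd; pos1(id55) recv 73: fwd
Round 5: pos1(id55) recv 75: fwd; pos2(id75) recv 73: drop
Round 6: pos2(id75) recv 75: ELECTED
Message ID 73 originates at pos 3; dropped at pos 2 in round 5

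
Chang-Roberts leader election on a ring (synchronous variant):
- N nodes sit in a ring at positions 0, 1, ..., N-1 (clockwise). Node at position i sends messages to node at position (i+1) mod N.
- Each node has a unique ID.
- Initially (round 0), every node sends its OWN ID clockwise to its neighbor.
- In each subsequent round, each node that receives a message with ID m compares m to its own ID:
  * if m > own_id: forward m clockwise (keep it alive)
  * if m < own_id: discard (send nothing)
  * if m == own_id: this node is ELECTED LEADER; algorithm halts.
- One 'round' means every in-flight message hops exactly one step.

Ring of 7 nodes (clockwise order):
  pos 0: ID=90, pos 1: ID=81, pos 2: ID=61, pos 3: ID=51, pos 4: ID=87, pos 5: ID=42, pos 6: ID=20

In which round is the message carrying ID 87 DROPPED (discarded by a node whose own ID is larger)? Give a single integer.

Answer: 3

Derivation:
Round 1: pos1(id81) recv 90: fwd; pos2(id61) recv 81: fwd; pos3(id51) recv 61: fwd; pos4(id87) recv 51: drop; pos5(id42) recv 87: fwd; pos6(id20) recv 42: fwd; pos0(id90) recv 20: drop
Round 2: pos2(id61) recv 90: fwd; pos3(id51) recv 81: fwd; pos4(id87) recv 61: drop; pos6(id20) recv 87: fwd; pos0(id90) recv 42: drop
Round 3: pos3(id51) recv 90: fwd; pos4(id87) recv 81: drop; pos0(id90) recv 87: drop
Round 4: pos4(id87) recv 90: fwd
Round 5: pos5(id42) recv 90: fwd
Round 6: pos6(id20) recv 90: fwd
Round 7: pos0(id90) recv 90: ELECTED
Message ID 87 originates at pos 4; dropped at pos 0 in round 3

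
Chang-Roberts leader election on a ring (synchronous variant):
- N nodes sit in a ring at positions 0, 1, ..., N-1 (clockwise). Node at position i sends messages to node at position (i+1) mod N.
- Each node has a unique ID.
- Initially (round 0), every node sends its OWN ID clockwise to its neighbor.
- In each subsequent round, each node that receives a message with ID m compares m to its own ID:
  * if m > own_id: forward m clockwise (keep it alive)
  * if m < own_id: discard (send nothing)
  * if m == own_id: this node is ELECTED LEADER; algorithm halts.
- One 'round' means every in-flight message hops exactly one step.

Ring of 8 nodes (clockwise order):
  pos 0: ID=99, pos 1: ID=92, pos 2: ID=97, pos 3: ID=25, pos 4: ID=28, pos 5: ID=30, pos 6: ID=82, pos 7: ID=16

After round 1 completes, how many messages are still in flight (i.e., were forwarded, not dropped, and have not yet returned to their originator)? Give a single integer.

Answer: 3

Derivation:
Round 1: pos1(id92) recv 99: fwd; pos2(id97) recv 92: drop; pos3(id25) recv 97: fwd; pos4(id28) recv 25: drop; pos5(id30) recv 28: drop; pos6(id82) recv 30: drop; pos7(id16) recv 82: fwd; pos0(id99) recv 16: drop
After round 1: 3 messages still in flight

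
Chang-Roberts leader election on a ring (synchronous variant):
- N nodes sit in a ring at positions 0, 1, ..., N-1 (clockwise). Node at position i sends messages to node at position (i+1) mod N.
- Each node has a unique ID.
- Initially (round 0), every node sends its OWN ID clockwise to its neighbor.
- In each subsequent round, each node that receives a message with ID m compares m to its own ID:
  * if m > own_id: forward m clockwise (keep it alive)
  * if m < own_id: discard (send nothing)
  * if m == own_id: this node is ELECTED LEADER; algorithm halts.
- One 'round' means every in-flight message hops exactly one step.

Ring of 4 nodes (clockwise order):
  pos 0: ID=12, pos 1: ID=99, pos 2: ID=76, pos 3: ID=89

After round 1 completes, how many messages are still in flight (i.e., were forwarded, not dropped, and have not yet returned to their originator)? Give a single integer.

Answer: 2

Derivation:
Round 1: pos1(id99) recv 12: drop; pos2(id76) recv 99: fwd; pos3(id89) recv 76: drop; pos0(id12) recv 89: fwd
After round 1: 2 messages still in flight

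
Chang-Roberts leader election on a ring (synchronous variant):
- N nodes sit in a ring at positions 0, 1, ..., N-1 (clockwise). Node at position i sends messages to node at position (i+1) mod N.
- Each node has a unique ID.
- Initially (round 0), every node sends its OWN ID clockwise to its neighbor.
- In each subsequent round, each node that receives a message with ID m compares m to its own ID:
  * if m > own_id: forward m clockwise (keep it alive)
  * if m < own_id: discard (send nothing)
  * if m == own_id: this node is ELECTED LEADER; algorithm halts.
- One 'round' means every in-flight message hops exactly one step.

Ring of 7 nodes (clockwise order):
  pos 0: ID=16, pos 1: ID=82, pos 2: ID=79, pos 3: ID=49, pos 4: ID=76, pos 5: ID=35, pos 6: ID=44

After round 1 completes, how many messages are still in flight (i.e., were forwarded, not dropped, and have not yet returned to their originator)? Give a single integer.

Answer: 4

Derivation:
Round 1: pos1(id82) recv 16: drop; pos2(id79) recv 82: fwd; pos3(id49) recv 79: fwd; pos4(id76) recv 49: drop; pos5(id35) recv 76: fwd; pos6(id44) recv 35: drop; pos0(id16) recv 44: fwd
After round 1: 4 messages still in flight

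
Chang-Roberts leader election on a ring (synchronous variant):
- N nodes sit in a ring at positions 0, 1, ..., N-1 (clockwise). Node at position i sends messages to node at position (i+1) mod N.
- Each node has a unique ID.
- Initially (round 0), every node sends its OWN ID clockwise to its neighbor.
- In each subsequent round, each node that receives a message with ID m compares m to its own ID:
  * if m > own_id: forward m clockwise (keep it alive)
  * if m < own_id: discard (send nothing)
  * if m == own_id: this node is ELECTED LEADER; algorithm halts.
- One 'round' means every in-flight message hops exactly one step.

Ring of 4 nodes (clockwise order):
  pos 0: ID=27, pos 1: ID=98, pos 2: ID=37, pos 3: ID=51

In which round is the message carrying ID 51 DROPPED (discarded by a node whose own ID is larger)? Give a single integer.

Answer: 2

Derivation:
Round 1: pos1(id98) recv 27: drop; pos2(id37) recv 98: fwd; pos3(id51) recv 37: drop; pos0(id27) recv 51: fwd
Round 2: pos3(id51) recv 98: fwd; pos1(id98) recv 51: drop
Round 3: pos0(id27) recv 98: fwd
Round 4: pos1(id98) recv 98: ELECTED
Message ID 51 originates at pos 3; dropped at pos 1 in round 2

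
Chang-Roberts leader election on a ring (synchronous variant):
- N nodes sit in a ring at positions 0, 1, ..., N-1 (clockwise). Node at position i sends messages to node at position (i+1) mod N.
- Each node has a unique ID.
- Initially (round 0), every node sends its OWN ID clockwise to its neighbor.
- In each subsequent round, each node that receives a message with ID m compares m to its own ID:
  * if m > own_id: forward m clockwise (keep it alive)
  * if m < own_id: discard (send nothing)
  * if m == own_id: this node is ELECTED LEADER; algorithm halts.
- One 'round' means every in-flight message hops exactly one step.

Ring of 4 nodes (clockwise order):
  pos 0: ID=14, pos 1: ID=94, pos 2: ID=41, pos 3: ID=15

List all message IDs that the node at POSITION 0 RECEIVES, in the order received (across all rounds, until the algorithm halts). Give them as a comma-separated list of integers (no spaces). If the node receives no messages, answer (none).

Answer: 15,41,94

Derivation:
Round 1: pos1(id94) recv 14: drop; pos2(id41) recv 94: fwd; pos3(id15) recv 41: fwd; pos0(id14) recv 15: fwd
Round 2: pos3(id15) recv 94: fwd; pos0(id14) recv 41: fwd; pos1(id94) recv 15: drop
Round 3: pos0(id14) recv 94: fwd; pos1(id94) recv 41: drop
Round 4: pos1(id94) recv 94: ELECTED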